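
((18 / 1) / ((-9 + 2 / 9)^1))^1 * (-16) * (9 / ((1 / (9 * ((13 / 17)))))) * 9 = 24564384 / 1343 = 18290.68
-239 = -239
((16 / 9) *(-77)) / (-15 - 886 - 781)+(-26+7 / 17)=-3282043 / 128673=-25.51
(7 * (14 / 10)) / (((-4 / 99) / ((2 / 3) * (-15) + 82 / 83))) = 907137 / 415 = 2185.87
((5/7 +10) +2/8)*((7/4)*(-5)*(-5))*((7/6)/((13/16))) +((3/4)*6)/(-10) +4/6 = 537419/780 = 689.00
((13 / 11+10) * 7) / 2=861 / 22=39.14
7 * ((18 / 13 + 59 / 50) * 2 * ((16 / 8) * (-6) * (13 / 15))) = -373.41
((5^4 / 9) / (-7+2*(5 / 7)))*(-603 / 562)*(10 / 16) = 1465625 / 175344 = 8.36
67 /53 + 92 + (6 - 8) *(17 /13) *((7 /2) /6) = 379247 /4134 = 91.74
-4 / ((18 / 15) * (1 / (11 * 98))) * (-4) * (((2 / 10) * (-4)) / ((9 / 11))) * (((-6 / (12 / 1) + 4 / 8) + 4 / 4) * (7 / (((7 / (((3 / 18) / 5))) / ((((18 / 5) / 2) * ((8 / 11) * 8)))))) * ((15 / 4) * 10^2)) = -5519360 / 3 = -1839786.67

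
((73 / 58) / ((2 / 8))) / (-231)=-0.02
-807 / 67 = -12.04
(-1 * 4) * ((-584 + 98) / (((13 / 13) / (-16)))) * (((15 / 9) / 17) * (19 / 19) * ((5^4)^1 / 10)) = -3240000 / 17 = -190588.24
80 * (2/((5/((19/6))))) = 304/3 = 101.33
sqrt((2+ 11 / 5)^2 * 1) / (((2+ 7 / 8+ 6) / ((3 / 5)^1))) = 504 / 1775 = 0.28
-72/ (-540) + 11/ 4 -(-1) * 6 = 533/ 60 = 8.88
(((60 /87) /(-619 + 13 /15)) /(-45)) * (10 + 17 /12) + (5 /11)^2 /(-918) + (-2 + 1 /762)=-3790578792311 /1896588870264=-2.00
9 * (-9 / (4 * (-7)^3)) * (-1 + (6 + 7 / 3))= 297 / 686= 0.43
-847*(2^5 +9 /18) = -55055 /2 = -27527.50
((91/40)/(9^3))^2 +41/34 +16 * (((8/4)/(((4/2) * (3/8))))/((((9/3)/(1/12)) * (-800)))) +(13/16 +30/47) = 1803933174931/679394174400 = 2.66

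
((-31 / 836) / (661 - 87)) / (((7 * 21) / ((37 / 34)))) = -1147 / 2398360272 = -0.00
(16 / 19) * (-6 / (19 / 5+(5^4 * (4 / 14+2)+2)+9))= -1680 / 479921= -0.00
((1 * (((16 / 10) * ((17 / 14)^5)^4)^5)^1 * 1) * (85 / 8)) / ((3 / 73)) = 1376144121620952498860884639400992853347097305053500489783837373027099487402196071861119045571702321144257328315307881431529241 / 1876916239402740271238544457611281091879321328298585235085928025363872962033202284522151331568994101859167764480000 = 733194211191.26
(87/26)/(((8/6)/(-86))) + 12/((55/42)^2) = -32848839/157300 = -208.83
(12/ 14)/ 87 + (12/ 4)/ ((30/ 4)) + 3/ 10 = 1441/ 2030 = 0.71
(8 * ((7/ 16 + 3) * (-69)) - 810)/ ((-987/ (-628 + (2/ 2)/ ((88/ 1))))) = -99749715/ 57904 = -1722.67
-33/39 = -11/13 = -0.85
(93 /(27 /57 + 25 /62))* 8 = 876432 /1033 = 848.43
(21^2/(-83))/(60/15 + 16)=-441/1660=-0.27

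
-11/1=-11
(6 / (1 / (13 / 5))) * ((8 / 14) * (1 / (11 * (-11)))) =-312 / 4235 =-0.07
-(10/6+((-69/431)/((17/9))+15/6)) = -179449/43962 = -4.08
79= 79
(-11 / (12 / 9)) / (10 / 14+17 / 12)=-3.87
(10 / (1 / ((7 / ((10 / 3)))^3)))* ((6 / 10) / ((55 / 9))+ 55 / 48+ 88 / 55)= 263.38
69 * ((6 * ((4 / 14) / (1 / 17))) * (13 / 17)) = 1537.71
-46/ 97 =-0.47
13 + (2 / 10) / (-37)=2404 / 185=12.99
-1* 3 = -3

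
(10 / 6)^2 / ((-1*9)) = -25 / 81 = -0.31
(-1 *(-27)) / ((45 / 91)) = 273 / 5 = 54.60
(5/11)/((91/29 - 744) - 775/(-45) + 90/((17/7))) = -0.00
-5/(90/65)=-65/18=-3.61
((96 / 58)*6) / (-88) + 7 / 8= 1945 / 2552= 0.76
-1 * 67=-67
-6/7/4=-3/14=-0.21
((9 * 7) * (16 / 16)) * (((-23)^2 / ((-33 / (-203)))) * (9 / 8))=20296143 / 88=230637.99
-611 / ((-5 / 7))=4277 / 5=855.40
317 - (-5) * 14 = 387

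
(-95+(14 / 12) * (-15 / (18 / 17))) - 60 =-171.53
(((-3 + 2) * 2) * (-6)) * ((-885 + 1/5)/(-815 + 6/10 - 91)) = 17696/1509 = 11.73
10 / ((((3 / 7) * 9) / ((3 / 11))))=70 / 99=0.71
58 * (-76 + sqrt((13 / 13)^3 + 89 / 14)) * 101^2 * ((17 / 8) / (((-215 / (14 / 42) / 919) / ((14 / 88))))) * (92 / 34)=831640697209 / 14190 - 6252937573 * sqrt(1442) / 113520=56515843.53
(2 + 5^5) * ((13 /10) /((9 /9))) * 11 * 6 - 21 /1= 1341378 /5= 268275.60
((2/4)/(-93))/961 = -1/178746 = -0.00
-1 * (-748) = 748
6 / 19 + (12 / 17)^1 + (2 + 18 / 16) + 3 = 18467 / 2584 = 7.15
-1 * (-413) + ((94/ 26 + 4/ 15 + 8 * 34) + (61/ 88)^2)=1040992603/ 1510080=689.36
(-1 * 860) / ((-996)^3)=0.00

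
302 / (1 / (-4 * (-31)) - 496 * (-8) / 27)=1011096 / 492059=2.05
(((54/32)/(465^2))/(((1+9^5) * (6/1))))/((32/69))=69/1452724480000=0.00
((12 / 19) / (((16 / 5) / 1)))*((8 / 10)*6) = 18 / 19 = 0.95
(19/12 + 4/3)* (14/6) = 245/36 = 6.81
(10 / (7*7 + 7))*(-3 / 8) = -15 / 224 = -0.07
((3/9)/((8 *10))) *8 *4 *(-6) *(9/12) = -0.60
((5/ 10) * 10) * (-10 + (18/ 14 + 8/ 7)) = -265/ 7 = -37.86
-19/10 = -1.90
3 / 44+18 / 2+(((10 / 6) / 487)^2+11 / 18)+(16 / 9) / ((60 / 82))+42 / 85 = 60366918839 / 4789865124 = 12.60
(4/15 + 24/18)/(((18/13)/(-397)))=-20644/45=-458.76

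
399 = 399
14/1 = 14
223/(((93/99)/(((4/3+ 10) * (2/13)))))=166804/403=413.91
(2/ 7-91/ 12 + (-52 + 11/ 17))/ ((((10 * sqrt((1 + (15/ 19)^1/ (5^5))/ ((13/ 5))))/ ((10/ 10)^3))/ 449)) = -37605097 * sqrt(14669330)/ 33923568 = -4245.71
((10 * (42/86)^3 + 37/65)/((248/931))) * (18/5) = 75087646011/3204132100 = 23.43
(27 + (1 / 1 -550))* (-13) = 6786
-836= -836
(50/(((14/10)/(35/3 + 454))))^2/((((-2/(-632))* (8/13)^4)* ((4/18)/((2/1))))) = 68803944801109375/12544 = 5485008354680.28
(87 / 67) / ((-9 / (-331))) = 9599 / 201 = 47.76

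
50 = 50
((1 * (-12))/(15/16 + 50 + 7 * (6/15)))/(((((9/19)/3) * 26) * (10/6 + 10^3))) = -608/11196029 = -0.00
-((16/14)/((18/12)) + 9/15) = -143/105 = -1.36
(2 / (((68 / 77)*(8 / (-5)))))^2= 148225 / 73984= 2.00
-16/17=-0.94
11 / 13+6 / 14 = 116 / 91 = 1.27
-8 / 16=-0.50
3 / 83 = 0.04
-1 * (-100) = 100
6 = 6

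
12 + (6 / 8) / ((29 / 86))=14.22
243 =243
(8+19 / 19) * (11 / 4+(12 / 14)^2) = 6147 / 196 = 31.36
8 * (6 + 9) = 120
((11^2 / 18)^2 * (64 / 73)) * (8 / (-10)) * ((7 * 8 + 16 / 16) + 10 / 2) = -58095488 / 29565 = -1965.01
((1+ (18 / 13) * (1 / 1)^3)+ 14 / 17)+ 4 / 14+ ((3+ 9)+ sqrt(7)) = sqrt(7)+ 23969 / 1547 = 18.14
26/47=0.55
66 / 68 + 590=20093 / 34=590.97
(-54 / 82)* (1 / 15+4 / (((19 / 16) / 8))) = -69291 / 3895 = -17.79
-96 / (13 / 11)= -1056 / 13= -81.23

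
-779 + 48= -731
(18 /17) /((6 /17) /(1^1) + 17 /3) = 54 /307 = 0.18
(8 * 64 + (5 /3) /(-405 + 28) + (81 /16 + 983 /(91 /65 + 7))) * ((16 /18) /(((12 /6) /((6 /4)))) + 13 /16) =5702749891 /6080256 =937.91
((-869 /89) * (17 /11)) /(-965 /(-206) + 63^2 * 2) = -276658 /145621177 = -0.00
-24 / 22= -12 / 11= -1.09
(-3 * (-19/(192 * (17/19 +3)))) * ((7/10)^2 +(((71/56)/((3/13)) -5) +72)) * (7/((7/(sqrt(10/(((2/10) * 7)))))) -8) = -110658413/2486400 +110658413 * sqrt(14)/27847680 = -29.64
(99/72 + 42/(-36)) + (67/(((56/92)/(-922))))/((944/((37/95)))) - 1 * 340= -718777361/1883280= -381.66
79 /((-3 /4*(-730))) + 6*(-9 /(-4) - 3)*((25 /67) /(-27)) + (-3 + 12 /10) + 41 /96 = -2738417 /2347680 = -1.17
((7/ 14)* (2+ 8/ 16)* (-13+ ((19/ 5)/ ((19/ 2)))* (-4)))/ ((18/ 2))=-73/ 36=-2.03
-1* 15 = -15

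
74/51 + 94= 4868/51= 95.45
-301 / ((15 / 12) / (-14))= 16856 / 5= 3371.20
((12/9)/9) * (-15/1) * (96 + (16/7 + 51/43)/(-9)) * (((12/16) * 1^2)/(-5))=259019/8127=31.87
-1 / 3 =-0.33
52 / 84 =13 / 21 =0.62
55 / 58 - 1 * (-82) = 4811 / 58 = 82.95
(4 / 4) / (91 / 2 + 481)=2 / 1053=0.00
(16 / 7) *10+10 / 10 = 167 / 7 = 23.86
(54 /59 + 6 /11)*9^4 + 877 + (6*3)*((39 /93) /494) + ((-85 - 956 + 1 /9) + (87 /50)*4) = 810786766276 /86008725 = 9426.80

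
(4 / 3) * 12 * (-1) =-16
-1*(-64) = 64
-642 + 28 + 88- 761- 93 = -1380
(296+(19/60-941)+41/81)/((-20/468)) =13566371/900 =15073.75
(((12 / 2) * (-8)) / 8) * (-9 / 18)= 3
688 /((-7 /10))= -6880 /7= -982.86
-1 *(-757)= 757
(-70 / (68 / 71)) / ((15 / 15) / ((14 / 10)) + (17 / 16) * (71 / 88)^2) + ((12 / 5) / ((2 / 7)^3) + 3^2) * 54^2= 33815294148866 / 103648915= 326248.41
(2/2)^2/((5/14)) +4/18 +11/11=181/45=4.02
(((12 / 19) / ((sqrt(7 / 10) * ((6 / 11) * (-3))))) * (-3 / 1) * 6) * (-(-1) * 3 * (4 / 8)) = 198 * sqrt(70) / 133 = 12.46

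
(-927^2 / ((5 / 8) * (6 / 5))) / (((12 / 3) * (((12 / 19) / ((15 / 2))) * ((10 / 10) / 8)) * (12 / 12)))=-27212085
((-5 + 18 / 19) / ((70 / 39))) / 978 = -143 / 61940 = -0.00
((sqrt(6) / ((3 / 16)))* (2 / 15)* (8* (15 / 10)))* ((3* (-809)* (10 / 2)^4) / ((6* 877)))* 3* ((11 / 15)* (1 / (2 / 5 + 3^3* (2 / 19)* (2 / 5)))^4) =-72482911187500* sqrt(6) / 74715772071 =-2376.29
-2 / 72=-1 / 36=-0.03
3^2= 9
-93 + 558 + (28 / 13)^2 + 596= 180093 / 169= 1065.64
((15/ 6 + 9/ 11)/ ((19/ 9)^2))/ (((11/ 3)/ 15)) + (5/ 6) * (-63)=-2160210/ 43681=-49.45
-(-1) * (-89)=-89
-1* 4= -4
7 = 7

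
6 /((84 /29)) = 29 /14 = 2.07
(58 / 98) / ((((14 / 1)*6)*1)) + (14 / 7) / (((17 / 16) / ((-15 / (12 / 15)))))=-2469107 / 69972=-35.29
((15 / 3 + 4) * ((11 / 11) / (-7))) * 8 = -72 / 7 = -10.29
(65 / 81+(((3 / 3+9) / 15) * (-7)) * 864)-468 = -364435 / 81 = -4499.20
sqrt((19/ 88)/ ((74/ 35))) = sqrt(270655)/ 1628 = 0.32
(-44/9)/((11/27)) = -12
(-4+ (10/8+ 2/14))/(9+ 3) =-73/336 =-0.22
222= 222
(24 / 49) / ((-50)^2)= 6 / 30625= 0.00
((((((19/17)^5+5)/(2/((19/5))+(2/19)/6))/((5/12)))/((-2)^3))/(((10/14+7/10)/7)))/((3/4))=-35658730016/1452513711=-24.55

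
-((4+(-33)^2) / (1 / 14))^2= -234151204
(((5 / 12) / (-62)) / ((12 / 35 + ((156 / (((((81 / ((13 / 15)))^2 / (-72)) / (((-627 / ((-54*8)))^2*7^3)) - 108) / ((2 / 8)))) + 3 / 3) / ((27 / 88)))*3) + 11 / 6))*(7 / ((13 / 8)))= -167755945351050 / 48841708513210379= -0.00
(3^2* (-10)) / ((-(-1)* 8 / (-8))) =90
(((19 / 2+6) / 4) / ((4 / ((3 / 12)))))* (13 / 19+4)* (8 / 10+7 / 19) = 306249 / 231040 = 1.33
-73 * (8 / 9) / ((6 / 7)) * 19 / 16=-9709 / 108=-89.90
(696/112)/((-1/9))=-783/14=-55.93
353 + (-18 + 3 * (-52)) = 179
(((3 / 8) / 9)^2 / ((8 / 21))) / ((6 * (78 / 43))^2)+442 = 148698034831 / 336420864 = 442.00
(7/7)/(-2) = -1/2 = -0.50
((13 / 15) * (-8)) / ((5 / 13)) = -1352 / 75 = -18.03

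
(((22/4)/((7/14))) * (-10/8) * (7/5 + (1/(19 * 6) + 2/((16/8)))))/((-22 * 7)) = 1373/6384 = 0.22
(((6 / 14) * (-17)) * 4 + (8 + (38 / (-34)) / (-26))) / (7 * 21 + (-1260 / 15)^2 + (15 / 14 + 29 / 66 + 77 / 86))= -92636577 / 31634514379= -0.00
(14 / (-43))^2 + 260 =480936 / 1849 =260.11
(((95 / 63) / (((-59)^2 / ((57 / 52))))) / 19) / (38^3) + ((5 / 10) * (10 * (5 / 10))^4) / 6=52.08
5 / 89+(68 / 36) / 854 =0.06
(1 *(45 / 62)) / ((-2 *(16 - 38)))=45 / 2728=0.02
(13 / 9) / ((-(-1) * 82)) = 13 / 738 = 0.02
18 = 18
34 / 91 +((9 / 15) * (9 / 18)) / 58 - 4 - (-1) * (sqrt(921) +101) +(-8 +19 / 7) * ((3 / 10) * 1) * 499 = -36623653 / 52780 +sqrt(921) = -663.54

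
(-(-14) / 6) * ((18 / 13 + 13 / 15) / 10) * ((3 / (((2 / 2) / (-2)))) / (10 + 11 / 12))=-12292 / 42575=-0.29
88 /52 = 22 /13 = 1.69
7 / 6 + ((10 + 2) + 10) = 23.17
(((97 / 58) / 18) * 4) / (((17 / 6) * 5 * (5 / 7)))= 1358 / 36975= 0.04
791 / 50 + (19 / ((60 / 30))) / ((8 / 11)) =11553 / 400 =28.88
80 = 80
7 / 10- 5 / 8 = 3 / 40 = 0.08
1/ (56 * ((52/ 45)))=45/ 2912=0.02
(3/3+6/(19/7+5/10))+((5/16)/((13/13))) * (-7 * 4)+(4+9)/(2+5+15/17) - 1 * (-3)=-1.23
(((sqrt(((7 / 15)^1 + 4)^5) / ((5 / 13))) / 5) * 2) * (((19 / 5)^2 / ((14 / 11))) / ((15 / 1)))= 231735647 * sqrt(1005) / 221484375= 33.17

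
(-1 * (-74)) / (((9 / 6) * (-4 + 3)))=-148 / 3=-49.33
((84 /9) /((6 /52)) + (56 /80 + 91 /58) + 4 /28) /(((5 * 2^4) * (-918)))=-95119 /83859300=-0.00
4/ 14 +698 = 4888/ 7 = 698.29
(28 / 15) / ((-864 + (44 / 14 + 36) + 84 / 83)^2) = 2362927 / 859161193935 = 0.00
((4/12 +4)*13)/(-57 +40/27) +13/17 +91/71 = 1866683/1809293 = 1.03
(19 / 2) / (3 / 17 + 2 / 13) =4199 / 146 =28.76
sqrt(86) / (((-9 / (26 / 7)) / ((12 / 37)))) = -104 *sqrt(86) / 777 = -1.24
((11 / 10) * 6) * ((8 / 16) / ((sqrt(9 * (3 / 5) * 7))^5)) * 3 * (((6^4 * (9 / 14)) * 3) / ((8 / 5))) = 825 * sqrt(105) / 4802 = 1.76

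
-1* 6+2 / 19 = -112 / 19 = -5.89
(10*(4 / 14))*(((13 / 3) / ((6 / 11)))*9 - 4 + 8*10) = 2950 / 7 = 421.43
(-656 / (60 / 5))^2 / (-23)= -26896 / 207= -129.93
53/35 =1.51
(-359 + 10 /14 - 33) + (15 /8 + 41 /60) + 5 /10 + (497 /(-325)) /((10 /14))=-106570547 /273000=-390.37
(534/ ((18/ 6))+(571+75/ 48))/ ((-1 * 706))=-12009/ 11296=-1.06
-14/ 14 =-1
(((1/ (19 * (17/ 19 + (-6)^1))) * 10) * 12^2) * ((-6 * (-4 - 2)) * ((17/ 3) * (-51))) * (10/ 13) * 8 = 950468.52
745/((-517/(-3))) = 2235/517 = 4.32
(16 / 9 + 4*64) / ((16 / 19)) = 306.11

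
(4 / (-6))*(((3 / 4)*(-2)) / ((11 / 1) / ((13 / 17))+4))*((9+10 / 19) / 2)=2353 / 9082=0.26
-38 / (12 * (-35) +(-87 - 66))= 38 / 573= 0.07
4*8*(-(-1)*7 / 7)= 32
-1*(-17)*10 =170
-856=-856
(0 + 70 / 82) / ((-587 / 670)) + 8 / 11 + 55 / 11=1258271 / 264737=4.75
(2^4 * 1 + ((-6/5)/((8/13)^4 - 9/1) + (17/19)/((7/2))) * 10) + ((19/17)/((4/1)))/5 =228395474631/11438534660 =19.97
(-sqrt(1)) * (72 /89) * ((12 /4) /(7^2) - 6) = 20952 /4361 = 4.80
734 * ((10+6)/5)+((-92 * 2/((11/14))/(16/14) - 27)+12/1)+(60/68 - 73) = 1923083/935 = 2056.77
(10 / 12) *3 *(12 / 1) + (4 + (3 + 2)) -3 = 36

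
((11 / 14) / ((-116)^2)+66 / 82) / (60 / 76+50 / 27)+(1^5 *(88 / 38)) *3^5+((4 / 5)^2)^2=14005127918926261 / 24855973660000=563.45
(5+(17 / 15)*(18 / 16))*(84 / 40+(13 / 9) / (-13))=44929 / 3600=12.48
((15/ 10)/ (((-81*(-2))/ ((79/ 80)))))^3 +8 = 5159780845039/ 644972544000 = 8.00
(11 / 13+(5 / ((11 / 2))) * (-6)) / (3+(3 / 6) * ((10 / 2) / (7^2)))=-64582 / 42757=-1.51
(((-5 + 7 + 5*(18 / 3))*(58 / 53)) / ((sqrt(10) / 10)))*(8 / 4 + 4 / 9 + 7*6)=742400*sqrt(10) / 477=4921.75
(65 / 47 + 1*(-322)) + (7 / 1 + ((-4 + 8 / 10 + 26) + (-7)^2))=-241.82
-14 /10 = -7 /5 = -1.40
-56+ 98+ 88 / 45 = 1978 / 45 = 43.96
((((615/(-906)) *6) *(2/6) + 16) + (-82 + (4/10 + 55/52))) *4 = -2587231/9815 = -263.60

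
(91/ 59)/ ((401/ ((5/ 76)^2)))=2275/ 136654384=0.00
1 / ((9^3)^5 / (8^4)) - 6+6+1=205891132098745 / 205891132094649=1.00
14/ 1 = 14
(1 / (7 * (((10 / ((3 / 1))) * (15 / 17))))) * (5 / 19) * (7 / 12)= 17 / 2280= 0.01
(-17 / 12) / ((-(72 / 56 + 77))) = 119 / 6576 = 0.02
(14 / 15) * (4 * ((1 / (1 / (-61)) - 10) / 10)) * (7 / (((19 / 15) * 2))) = -6958 / 95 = -73.24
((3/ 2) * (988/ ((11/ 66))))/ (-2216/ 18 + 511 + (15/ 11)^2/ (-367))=888450849/ 38755703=22.92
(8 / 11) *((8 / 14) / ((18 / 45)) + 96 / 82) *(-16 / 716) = -23872 / 565103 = -0.04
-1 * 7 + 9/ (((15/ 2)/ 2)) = -23/ 5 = -4.60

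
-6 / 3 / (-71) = 0.03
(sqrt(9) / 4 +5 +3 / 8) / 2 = 49 / 16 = 3.06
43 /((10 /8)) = 172 /5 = 34.40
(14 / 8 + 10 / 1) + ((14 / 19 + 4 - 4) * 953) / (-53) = -6039 / 4028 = -1.50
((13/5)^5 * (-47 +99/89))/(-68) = 379090153/4728125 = 80.18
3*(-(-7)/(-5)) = -21/5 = -4.20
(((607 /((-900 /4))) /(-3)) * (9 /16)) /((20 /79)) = 47953 /24000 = 2.00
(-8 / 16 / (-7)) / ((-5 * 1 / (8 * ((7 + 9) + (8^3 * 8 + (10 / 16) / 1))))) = -32901 / 70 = -470.01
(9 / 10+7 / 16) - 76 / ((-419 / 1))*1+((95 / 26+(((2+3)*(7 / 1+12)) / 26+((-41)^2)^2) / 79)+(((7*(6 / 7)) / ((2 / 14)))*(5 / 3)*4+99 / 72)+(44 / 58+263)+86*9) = 37093.48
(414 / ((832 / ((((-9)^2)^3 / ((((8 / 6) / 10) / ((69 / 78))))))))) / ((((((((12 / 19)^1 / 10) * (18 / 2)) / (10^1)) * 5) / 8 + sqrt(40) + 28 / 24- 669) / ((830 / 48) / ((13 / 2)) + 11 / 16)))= -11467965505874958486675 / 1303739240679546112- 2146601371209220125 * sqrt(10) / 81483702542471632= -8879.52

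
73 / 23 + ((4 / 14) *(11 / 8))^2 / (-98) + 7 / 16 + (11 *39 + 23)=805124547 / 1767136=455.61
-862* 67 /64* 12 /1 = -86631 /8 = -10828.88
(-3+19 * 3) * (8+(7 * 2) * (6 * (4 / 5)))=20304 / 5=4060.80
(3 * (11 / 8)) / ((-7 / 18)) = -10.61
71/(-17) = -71/17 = -4.18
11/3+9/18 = 25/6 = 4.17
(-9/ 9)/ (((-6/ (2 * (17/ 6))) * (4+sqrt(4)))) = 17/ 108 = 0.16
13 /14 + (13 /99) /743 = 956423 /1029798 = 0.93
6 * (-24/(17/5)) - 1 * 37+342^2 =1987039/17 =116884.65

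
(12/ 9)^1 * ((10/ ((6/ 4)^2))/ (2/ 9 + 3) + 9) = 1204/ 87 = 13.84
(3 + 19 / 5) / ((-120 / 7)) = -119 / 300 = -0.40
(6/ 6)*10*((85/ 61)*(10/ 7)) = 19.91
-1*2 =-2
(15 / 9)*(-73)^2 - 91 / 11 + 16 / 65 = 19033958 / 2145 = 8873.64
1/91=0.01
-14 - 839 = -853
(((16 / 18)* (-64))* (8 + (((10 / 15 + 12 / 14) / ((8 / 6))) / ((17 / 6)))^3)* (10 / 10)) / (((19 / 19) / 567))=-62631309312 / 240737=-260164.87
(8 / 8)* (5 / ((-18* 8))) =-5 / 144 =-0.03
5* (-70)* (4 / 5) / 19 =-280 / 19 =-14.74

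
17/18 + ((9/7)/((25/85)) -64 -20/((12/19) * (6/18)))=-96821/630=-153.68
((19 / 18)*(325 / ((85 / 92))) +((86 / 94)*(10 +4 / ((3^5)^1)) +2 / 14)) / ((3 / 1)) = 517292165 / 4077297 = 126.87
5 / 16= 0.31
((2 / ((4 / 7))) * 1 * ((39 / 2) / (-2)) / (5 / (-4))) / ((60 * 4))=91 / 800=0.11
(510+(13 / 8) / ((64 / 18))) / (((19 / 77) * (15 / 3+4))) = 3354043 / 14592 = 229.85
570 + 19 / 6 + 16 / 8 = 3451 / 6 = 575.17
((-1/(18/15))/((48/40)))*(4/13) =-25/117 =-0.21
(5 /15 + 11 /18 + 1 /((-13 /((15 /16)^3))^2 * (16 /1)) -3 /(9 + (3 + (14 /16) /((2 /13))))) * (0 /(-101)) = 0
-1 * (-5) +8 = 13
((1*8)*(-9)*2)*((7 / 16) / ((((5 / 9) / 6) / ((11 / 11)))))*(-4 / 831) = 4536 / 1385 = 3.28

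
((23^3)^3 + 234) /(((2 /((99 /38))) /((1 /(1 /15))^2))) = 40120675539300675 /76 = 527903625517114.14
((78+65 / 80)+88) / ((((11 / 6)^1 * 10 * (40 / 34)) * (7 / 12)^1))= 408357 / 30800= 13.26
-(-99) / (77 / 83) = 747 / 7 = 106.71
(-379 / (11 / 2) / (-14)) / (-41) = -379 / 3157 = -0.12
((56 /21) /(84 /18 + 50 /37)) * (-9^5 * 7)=-30587382 /167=-183157.98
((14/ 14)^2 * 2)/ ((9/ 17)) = 34/ 9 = 3.78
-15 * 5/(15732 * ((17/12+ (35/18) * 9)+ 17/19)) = -25/103891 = -0.00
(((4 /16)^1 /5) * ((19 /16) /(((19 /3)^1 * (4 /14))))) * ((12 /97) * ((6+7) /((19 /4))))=819 /73720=0.01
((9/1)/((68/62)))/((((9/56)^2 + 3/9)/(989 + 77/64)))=83842479/3706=22623.44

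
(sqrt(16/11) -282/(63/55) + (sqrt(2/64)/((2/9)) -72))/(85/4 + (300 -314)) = -26728/609 + 9 * sqrt(2)/116 + 16 * sqrt(11)/319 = -43.61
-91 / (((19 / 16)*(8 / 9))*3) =-546 / 19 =-28.74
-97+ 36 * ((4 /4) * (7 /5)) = -233 /5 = -46.60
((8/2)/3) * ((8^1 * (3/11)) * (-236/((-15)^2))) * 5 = -15.26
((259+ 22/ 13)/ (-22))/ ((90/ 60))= -3389/ 429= -7.90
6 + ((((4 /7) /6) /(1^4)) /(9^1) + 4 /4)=1325 /189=7.01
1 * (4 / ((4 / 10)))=10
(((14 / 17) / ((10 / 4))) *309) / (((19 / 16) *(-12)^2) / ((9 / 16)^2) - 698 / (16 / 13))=-622944 / 163285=-3.82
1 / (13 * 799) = 0.00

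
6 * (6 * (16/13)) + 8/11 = 6440/143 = 45.03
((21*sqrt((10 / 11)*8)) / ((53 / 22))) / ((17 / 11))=1848*sqrt(55) / 901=15.21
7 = 7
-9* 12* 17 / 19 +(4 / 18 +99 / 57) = -16189 / 171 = -94.67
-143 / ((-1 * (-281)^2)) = 143 / 78961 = 0.00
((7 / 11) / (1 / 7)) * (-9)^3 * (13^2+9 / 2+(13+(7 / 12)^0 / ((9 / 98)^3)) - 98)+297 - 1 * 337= -98560313 / 22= -4480014.23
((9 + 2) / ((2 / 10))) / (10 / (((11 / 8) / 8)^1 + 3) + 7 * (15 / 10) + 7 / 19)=424270 / 108159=3.92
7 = 7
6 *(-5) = -30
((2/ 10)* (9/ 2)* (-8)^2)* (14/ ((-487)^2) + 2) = 136613376/ 1185845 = 115.20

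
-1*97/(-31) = 97/31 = 3.13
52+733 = 785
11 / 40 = 0.28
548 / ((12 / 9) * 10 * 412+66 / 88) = 6576 / 65929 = 0.10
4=4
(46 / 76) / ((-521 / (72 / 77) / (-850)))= 703800 / 762223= 0.92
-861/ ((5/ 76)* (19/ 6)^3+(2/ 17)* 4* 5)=-193.83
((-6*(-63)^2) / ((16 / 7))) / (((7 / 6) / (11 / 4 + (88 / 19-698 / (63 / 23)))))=671759487 / 304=2209735.15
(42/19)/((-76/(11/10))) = -231/7220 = -0.03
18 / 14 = 9 / 7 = 1.29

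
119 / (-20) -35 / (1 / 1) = -819 / 20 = -40.95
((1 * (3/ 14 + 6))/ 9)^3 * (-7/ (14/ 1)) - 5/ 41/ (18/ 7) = -1288069/ 6075216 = -0.21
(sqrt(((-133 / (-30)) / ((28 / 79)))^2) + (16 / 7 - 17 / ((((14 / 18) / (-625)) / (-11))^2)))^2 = 60998783358242940723336121 / 34574400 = 1764275977551105463.10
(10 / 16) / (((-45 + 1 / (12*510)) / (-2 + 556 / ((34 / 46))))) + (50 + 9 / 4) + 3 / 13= 42.06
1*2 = 2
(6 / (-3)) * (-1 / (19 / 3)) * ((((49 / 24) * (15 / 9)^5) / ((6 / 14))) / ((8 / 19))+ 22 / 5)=104907421 / 2216160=47.34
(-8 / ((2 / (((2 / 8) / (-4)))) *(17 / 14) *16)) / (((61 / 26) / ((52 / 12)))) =1183 / 49776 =0.02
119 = 119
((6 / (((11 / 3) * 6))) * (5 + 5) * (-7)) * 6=-1260 / 11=-114.55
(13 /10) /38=13 /380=0.03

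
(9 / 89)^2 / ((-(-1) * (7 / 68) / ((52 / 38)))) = 143208 / 1053493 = 0.14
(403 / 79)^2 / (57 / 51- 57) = -2760953 / 5928950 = -0.47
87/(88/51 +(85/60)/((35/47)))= 621180/25903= 23.98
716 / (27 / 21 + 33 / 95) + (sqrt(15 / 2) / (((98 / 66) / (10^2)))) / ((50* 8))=33* sqrt(30) / 392 + 238070 / 543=438.90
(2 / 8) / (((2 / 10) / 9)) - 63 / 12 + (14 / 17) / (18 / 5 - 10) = 1597 / 272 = 5.87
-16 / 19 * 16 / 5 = -256 / 95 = -2.69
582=582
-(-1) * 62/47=62/47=1.32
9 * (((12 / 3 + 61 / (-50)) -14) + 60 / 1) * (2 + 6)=3512.16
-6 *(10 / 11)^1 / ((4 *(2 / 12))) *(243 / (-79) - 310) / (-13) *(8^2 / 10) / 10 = -7123104 / 56485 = -126.11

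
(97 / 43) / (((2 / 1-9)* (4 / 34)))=-1649 / 602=-2.74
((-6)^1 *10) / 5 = -12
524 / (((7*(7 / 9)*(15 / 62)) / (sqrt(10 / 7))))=97464*sqrt(70) / 1715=475.48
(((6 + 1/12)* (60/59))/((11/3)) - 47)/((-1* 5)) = 29408/3245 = 9.06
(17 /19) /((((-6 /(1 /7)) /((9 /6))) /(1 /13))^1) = -17 /6916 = -0.00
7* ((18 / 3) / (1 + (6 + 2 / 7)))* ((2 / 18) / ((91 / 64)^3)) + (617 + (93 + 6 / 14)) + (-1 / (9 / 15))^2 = 1678689556 / 2352987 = 713.43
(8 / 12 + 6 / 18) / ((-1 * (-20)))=1 / 20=0.05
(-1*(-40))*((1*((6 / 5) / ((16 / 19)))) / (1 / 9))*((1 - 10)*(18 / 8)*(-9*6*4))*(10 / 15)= 1495908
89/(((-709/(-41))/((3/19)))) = 10947/13471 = 0.81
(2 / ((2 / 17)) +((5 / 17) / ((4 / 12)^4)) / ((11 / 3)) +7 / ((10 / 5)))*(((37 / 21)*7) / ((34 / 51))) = 373589 / 748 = 499.45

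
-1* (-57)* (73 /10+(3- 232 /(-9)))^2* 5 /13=200317171 /7020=28535.21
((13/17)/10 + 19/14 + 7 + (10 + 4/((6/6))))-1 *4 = 10968/595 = 18.43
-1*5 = -5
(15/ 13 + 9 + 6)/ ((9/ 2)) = 140/ 39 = 3.59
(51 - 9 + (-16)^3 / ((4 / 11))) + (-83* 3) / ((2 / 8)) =-12218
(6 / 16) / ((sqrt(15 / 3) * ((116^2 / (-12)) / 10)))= -9 * sqrt(5) / 13456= -0.00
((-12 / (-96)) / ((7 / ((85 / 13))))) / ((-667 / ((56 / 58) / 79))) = -85 / 39730522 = -0.00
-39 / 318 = -13 / 106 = -0.12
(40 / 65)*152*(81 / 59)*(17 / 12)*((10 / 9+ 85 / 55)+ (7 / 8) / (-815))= 3321861846 / 6876155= 483.10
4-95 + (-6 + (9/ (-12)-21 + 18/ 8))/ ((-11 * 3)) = -1985/ 22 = -90.23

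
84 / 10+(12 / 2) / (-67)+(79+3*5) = 34274 / 335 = 102.31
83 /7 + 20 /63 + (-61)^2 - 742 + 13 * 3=190901 /63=3030.17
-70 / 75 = -14 / 15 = -0.93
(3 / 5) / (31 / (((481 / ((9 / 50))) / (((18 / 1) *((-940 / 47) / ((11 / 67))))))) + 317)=0.00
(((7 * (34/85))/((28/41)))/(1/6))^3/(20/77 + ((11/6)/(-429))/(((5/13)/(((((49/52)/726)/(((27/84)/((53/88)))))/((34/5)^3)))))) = 68885495259345692928/1201881334814375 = 57314.72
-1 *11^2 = -121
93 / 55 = 1.69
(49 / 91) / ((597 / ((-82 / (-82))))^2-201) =7 / 4630704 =0.00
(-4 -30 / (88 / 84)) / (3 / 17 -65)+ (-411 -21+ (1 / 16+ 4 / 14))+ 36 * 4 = -194925469 / 678832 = -287.15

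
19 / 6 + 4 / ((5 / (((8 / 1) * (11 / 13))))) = 8.58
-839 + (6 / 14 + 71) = -5373 / 7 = -767.57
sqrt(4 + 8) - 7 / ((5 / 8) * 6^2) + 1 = 31 / 45 + 2 * sqrt(3) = 4.15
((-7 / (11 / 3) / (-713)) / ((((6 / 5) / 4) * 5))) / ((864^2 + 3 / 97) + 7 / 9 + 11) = 12222 / 5111293429231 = 0.00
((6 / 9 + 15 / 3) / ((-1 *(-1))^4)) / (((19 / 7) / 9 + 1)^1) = 357 / 82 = 4.35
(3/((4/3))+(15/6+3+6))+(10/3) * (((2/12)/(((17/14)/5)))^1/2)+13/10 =49553/3060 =16.19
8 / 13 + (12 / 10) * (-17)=-1286 / 65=-19.78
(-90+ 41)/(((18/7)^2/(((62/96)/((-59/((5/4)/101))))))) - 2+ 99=35958026939/370697472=97.00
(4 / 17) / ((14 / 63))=18 / 17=1.06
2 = 2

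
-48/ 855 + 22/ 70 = 103/ 399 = 0.26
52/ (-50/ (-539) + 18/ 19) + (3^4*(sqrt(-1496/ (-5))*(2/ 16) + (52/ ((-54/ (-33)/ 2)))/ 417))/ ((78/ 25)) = 19970137/ 370157 + 135*sqrt(1870)/ 104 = 110.08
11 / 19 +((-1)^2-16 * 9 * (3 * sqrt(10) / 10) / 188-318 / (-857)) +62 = 1041298 / 16283-54 * sqrt(10) / 235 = 63.22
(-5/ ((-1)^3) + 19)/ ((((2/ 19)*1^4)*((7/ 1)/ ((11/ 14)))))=1254/ 49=25.59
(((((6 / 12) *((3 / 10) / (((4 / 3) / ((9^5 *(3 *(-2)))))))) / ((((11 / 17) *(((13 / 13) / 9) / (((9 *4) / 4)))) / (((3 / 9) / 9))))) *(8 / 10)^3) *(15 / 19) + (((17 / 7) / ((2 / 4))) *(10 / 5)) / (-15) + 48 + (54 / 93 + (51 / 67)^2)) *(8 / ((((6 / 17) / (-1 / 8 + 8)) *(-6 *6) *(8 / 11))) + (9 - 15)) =14025481793546590783 / 14658452424000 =956818.73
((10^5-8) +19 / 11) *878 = 965739418 / 11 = 87794492.55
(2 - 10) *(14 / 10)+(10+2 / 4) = -0.70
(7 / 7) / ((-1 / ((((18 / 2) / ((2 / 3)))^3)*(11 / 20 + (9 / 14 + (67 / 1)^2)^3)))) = -24438851305538973543 / 109760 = -222657172973204.93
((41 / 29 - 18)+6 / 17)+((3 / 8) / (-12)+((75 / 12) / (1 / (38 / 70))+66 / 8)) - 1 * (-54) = 5452949 / 110432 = 49.38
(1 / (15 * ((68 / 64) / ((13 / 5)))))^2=43264 / 1625625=0.03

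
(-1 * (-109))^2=11881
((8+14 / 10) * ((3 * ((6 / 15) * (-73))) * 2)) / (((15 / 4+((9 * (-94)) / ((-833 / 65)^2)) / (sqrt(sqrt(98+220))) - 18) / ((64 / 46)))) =-6731509193393500820451224569856 * 318^(3 / 4) / 36826021314919466021914425462259 - 879623577258094462879088640000 * 318^(1 / 4) / 36826021314919466021914425462259+2433350405724284750996989132800 * sqrt(318) / 36826021314919466021914425462259+148042824624621844738691121865531904 / 920650532872986650547860636556475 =148.11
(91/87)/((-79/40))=-3640/6873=-0.53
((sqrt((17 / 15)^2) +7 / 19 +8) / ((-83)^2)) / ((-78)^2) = 677 / 2986278165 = 0.00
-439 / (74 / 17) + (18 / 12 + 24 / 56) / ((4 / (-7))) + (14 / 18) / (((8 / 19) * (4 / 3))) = -365291 / 3552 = -102.84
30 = 30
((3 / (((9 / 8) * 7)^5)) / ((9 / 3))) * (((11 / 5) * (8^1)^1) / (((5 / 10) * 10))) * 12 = 11534336 / 8270304525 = 0.00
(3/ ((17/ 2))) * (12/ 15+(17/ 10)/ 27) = 233/ 765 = 0.30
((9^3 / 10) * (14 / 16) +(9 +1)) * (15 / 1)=1106.81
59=59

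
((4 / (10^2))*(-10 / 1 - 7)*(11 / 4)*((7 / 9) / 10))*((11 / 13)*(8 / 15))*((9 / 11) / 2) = -1309 / 48750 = -0.03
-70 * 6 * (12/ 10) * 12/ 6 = -1008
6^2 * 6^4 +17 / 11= 513233 / 11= 46657.55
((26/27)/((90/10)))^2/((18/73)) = 24674/531441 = 0.05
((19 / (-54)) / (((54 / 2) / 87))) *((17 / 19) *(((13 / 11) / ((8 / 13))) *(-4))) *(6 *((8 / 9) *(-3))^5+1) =-5453514235 / 866052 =-6296.98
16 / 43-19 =-801 / 43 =-18.63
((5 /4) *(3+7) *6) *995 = 74625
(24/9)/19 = 8/57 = 0.14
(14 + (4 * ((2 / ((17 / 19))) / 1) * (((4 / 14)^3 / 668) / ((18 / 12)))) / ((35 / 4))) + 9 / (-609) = 41468364073 / 2965150965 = 13.99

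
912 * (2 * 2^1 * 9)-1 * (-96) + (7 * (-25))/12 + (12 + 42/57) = 7507163/228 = 32926.15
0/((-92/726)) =0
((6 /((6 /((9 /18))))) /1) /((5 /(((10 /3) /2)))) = 1 /6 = 0.17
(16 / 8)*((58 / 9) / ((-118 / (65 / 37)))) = -3770 / 19647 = -0.19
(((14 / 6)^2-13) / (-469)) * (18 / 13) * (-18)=-2448 / 6097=-0.40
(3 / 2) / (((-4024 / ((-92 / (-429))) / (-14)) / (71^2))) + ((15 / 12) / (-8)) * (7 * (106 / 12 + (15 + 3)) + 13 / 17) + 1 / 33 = -5586843601 / 234776256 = -23.80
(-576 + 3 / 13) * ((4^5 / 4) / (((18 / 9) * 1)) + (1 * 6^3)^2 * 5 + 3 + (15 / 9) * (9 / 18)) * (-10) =17470875725 / 13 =1343913517.31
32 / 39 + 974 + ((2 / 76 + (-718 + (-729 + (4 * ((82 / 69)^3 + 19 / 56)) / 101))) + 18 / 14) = -27007762611812 / 57367198161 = -470.79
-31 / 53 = -0.58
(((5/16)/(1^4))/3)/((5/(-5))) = -5/48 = -0.10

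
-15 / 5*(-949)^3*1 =2564011047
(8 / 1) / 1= 8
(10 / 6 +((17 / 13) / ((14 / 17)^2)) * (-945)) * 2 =-1987945 / 546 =-3640.92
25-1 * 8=17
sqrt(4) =2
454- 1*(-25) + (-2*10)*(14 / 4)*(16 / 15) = 1213 / 3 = 404.33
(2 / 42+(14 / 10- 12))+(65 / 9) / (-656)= -10.56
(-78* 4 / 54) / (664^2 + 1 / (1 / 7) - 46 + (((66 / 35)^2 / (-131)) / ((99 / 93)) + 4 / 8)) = -16689400 / 1273438857969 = -0.00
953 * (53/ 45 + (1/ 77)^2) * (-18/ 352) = -149755373/ 2608760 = -57.40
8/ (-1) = -8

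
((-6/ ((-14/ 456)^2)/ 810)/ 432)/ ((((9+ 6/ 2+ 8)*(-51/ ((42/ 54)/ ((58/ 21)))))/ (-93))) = -11191/ 23959800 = -0.00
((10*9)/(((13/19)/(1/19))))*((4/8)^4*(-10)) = -4.33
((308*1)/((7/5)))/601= 220/601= 0.37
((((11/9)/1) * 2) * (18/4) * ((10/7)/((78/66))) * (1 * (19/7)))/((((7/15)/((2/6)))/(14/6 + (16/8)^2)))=2184050/13377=163.27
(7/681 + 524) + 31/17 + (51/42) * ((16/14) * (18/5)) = 1505626858/2836365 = 530.83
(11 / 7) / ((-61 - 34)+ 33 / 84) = -44 / 2649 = -0.02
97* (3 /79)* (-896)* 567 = -147837312 /79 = -1871358.38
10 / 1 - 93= -83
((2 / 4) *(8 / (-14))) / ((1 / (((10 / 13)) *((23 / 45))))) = -92 / 819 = -0.11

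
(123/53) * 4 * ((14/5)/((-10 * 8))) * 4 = -1722/1325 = -1.30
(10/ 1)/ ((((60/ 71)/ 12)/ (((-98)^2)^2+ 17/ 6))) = 39292884823/ 3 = 13097628274.33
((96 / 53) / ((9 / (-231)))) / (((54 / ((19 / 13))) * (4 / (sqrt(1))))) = -5852 / 18603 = -0.31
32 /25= 1.28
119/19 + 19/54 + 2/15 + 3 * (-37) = -534811/5130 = -104.25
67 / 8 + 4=99 / 8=12.38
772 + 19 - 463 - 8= 320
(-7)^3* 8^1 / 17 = -2744 / 17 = -161.41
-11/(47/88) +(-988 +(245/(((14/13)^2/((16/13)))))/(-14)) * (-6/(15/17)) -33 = 11171343/1645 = 6791.09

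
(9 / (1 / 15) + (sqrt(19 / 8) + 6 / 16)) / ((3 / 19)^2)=361 * sqrt(38) / 36 + 130321 / 24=5491.86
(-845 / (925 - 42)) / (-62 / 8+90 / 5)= -3380 / 36203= -0.09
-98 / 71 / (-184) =49 / 6532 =0.01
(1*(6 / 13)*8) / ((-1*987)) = -16 / 4277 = -0.00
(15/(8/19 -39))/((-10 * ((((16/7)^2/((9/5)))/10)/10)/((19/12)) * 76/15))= 628425/1501184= 0.42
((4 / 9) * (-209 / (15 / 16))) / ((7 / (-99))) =147136 / 105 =1401.30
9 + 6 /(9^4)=19685 /2187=9.00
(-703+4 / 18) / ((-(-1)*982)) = -6325 / 8838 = -0.72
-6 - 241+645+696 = 1094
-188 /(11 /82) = -15416 /11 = -1401.45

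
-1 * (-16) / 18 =8 / 9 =0.89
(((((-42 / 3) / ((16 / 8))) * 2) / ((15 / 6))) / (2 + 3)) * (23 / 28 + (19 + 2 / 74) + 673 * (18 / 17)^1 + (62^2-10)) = -80424083 / 15725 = -5114.41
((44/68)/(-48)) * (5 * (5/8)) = -275/6528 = -0.04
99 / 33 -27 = -24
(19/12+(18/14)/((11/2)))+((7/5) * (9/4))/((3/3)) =5737/1155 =4.97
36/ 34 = 18/ 17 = 1.06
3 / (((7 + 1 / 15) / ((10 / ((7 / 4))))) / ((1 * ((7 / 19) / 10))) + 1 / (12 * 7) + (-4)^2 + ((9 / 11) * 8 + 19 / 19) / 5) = 308 / 5245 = 0.06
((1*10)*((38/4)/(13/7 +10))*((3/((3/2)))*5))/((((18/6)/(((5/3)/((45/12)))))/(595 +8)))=1782200/249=7157.43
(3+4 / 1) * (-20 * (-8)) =1120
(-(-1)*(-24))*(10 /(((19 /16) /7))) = -26880 /19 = -1414.74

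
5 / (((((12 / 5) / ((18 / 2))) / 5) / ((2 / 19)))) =375 / 38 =9.87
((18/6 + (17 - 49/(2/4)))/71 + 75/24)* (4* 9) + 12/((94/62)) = 539697/6674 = 80.87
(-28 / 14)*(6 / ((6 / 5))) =-10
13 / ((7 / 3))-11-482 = -3412 / 7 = -487.43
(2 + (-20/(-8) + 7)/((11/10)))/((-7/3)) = -351/77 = -4.56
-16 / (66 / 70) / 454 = -280 / 7491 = -0.04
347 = 347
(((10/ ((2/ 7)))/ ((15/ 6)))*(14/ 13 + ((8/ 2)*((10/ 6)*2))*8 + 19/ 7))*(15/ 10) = 30155/ 13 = 2319.62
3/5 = 0.60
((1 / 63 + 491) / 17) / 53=30934 / 56763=0.54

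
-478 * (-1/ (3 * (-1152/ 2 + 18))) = -239/ 837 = -0.29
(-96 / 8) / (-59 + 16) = 12 / 43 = 0.28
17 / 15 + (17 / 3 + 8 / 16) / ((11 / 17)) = 10.66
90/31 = 2.90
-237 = -237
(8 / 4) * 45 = 90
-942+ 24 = -918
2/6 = 1/3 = 0.33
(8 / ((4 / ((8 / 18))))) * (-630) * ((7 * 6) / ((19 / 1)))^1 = -23520 / 19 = -1237.89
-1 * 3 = -3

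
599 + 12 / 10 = 3001 / 5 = 600.20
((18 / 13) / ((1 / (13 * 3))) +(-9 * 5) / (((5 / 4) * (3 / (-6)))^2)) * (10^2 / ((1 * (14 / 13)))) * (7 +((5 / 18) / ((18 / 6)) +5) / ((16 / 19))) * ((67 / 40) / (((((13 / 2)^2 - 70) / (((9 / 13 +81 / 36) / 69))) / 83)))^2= -1712742448119529 / 506129594880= -3384.00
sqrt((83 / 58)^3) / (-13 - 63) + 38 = 38 - 83* sqrt(4814) / 255664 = 37.98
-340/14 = -24.29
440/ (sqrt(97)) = 440 * sqrt(97)/ 97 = 44.68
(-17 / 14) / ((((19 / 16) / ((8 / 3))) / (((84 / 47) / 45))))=-0.11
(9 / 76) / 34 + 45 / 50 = 11673 / 12920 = 0.90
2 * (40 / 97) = 0.82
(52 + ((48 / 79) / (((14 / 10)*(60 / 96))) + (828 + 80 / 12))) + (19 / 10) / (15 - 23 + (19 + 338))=887.37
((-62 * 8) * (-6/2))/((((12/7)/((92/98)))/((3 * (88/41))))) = 1505856/287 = 5246.89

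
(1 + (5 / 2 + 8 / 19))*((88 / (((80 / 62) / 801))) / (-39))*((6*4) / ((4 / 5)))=-40698009 / 247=-164769.27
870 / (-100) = -8.70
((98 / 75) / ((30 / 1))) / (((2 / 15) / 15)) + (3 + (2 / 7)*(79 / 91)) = 51903 / 6370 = 8.15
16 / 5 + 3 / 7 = 127 / 35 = 3.63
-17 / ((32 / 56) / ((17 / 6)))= -2023 / 24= -84.29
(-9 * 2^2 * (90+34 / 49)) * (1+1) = -319968 / 49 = -6529.96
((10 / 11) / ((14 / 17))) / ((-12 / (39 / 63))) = -1105 / 19404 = -0.06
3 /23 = 0.13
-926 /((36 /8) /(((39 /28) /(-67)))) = 6019 /1407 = 4.28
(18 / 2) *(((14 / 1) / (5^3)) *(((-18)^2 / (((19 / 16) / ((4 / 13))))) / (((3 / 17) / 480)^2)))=773202640896 / 1235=626075012.87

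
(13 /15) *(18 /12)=13 /10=1.30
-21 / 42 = -0.50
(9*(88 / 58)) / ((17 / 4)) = 1584 / 493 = 3.21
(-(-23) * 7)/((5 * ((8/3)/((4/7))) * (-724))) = -69/7240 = -0.01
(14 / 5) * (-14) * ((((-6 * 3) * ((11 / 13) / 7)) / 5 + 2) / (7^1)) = -2848 / 325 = -8.76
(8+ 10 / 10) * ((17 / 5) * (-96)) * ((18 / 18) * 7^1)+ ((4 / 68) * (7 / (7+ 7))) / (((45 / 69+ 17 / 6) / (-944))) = -841052112 / 40885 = -20571.17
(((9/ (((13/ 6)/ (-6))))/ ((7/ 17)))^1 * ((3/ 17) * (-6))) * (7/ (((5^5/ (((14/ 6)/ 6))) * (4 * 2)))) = 567/ 81250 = 0.01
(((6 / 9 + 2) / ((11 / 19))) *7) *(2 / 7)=304 / 33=9.21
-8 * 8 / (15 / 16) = -1024 / 15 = -68.27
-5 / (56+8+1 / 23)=-115 / 1473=-0.08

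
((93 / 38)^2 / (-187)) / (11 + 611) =-8649 / 167957416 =-0.00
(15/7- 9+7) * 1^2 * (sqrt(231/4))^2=33/4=8.25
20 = 20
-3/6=-1/2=-0.50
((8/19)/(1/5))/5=8/19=0.42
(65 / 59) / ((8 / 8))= 65 / 59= 1.10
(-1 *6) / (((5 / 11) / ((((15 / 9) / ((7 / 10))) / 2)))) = -110 / 7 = -15.71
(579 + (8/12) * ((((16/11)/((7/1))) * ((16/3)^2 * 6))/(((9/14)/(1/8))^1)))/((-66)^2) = 519985/3881196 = 0.13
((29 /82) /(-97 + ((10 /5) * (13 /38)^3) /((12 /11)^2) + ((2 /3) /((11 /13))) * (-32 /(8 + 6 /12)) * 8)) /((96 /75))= -8369180325 /3654924704713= -0.00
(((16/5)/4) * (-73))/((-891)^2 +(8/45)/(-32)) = -10512/142898579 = -0.00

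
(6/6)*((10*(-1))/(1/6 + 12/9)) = -20/3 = -6.67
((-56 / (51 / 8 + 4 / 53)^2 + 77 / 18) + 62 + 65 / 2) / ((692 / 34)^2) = 1895641434169 / 8059523544900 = 0.24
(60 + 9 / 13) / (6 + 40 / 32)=3156 / 377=8.37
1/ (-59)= -0.02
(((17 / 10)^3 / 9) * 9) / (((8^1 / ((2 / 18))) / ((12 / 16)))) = 4913 / 96000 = 0.05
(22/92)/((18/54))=33/46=0.72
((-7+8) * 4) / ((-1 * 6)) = -2 / 3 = -0.67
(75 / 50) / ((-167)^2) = 3 / 55778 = 0.00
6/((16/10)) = 3.75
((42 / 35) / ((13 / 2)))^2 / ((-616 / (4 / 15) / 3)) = -72 / 1626625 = -0.00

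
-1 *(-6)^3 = 216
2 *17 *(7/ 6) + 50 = 269/ 3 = 89.67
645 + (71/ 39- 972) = -12682/ 39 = -325.18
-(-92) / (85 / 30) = 552 / 17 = 32.47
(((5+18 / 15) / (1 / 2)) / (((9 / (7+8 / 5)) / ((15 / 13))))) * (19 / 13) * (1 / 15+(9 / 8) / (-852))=1.31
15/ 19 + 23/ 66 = 1427/ 1254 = 1.14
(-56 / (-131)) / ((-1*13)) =-56 / 1703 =-0.03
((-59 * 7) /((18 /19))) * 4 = -15694 /9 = -1743.78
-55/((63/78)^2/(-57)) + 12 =708184/147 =4817.58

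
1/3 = 0.33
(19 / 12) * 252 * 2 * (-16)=-12768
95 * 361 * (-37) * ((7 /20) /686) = -253783 /392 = -647.41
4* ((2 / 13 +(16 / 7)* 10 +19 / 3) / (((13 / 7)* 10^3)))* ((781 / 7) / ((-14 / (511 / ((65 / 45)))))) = -1370193429 / 7689500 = -178.19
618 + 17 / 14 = 8669 / 14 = 619.21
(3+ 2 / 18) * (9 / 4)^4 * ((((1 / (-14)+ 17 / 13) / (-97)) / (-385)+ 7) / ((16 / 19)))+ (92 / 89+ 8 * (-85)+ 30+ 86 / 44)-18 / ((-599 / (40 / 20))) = 167958959585787 / 10601140566016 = 15.84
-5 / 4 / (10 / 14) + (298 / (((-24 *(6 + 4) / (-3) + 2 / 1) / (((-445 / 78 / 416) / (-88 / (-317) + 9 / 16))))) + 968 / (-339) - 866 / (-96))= 697581062461 / 160140719856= 4.36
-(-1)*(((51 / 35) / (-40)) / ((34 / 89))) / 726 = -89 / 677600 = -0.00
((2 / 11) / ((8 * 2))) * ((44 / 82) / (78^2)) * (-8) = -0.00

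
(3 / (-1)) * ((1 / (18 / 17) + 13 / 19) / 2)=-557 / 228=-2.44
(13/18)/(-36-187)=-13/4014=-0.00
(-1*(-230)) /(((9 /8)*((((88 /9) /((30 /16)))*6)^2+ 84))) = 103500 /538141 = 0.19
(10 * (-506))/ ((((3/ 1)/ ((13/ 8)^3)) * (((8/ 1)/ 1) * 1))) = -2779205/ 3072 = -904.69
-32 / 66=-0.48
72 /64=9 /8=1.12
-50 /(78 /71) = -1775 /39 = -45.51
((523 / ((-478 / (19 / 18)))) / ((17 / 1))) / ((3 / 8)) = -19874 / 109701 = -0.18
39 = 39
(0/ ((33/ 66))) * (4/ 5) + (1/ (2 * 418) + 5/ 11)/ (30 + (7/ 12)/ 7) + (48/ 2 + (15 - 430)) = -29499416/ 75449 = -390.98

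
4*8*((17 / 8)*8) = 544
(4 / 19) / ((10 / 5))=2 / 19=0.11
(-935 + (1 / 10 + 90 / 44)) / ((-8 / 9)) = 461763 / 440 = 1049.46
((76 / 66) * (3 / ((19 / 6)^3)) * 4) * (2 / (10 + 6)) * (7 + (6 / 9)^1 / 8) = 1530 / 3971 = 0.39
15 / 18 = 0.83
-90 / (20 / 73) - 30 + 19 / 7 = -4981 / 14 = -355.79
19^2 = 361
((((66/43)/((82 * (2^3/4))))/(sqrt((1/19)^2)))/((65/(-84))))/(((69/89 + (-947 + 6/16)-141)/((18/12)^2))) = 0.00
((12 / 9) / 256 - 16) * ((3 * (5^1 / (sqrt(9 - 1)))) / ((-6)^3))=15355 * sqrt(2) / 55296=0.39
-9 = -9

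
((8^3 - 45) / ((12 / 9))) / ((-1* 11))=-1401 / 44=-31.84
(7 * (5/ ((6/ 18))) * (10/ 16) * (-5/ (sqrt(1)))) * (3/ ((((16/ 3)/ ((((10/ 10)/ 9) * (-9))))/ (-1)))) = -23625/ 128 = -184.57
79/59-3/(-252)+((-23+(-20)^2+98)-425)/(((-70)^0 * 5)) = 56255/4956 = 11.35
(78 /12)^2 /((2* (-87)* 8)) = -169 /5568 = -0.03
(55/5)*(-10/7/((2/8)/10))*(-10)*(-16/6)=-352000/21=-16761.90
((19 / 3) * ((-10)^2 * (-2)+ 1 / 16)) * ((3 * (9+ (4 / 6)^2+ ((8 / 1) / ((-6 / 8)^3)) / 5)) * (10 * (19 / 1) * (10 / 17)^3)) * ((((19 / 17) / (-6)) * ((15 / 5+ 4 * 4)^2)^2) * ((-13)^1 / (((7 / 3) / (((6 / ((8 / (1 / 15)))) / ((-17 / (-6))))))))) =-101297634926685925 / 51114852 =-1981765200.59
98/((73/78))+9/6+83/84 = 657353/6132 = 107.20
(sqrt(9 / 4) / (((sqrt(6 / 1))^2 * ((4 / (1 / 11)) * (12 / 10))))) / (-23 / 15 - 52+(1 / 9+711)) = 0.00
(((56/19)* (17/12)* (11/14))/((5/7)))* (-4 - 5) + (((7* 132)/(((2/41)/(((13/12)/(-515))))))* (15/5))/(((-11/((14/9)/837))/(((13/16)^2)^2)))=-66547583149873/1610228367360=-41.33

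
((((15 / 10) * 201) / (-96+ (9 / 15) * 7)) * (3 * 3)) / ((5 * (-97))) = 201 / 3298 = 0.06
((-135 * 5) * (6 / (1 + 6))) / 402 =-1.44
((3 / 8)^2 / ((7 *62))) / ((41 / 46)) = 207 / 569408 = 0.00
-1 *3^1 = -3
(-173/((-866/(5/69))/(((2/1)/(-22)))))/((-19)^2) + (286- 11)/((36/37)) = 402392642885/1423698804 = 282.64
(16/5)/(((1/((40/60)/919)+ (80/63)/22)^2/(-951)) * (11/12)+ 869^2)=31887136512/7506722082936955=0.00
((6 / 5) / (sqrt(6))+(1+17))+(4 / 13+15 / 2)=sqrt(6) / 5+671 / 26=26.30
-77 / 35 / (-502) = 11 / 2510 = 0.00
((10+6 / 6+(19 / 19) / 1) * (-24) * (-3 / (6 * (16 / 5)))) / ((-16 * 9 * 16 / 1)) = -5 / 256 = -0.02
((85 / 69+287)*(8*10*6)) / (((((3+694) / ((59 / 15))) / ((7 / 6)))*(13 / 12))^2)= 5.11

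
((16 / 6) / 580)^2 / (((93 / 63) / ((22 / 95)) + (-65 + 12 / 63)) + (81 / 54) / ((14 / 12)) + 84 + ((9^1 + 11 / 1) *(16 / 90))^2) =5544 / 10357566775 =0.00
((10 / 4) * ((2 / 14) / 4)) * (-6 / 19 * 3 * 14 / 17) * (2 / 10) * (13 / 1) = -117 / 646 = -0.18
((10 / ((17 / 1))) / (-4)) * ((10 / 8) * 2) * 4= -1.47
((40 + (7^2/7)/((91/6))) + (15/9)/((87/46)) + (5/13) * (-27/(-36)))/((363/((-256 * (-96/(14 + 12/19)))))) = 845616128/4389759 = 192.63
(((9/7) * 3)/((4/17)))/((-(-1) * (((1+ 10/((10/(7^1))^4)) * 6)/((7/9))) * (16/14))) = 14875/27208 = 0.55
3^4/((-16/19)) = -1539/16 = -96.19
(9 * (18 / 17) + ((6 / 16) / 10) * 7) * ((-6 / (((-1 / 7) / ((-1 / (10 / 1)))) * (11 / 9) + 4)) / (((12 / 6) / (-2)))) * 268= 168633171 / 61540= 2740.22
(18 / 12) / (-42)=-1 / 28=-0.04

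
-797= -797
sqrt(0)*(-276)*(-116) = 0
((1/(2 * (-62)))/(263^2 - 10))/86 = -1/737511576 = -0.00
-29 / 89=-0.33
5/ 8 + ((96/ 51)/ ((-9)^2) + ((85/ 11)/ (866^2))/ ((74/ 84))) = 0.65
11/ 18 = 0.61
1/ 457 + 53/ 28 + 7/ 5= 210817/ 63980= 3.30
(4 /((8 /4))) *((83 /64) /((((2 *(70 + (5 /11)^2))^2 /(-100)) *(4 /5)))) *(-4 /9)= 6076015 /831341088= 0.01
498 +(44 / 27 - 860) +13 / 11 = -106679 / 297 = -359.19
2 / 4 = 1 / 2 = 0.50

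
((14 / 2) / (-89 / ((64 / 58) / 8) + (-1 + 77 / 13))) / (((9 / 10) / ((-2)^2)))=-14560 / 299673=-0.05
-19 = -19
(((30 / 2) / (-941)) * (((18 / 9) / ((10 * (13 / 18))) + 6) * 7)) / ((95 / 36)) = -308448 / 1162135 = -0.27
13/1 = 13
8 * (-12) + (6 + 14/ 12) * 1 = -533/ 6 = -88.83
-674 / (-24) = 337 / 12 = 28.08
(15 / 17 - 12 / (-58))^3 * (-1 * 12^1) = -1858249836 / 119823157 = -15.51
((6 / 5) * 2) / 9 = 4 / 15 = 0.27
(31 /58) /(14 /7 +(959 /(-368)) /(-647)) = 3690488 /13837379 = 0.27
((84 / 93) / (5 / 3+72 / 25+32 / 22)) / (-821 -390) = -3300 / 26552213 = -0.00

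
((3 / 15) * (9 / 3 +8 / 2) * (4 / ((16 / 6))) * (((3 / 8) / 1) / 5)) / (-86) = -63 / 34400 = -0.00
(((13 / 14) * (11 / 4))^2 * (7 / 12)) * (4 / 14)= 20449 / 18816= 1.09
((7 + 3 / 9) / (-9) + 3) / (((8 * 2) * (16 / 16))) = 59 / 432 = 0.14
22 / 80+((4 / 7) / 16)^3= 0.28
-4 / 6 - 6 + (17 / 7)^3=7879 / 1029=7.66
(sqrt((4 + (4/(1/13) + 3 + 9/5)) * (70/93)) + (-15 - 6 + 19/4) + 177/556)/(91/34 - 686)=75293/3229387 - 136 * sqrt(24738)/2160669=0.01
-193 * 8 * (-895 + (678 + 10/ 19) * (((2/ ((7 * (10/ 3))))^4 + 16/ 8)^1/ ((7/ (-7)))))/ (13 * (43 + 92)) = 33047409236696/ 16679446875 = 1981.33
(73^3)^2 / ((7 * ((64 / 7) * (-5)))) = -151334226289 / 320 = -472919457.15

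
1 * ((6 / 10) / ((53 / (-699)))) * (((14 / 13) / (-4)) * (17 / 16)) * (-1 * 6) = -13.58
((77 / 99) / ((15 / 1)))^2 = 49 / 18225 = 0.00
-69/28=-2.46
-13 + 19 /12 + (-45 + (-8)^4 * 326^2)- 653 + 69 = 5223670267 /12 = 435305855.58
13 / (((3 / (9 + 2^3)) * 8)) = 221 / 24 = 9.21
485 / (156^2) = 485 / 24336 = 0.02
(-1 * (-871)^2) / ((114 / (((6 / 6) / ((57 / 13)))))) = -9862333 / 6498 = -1517.75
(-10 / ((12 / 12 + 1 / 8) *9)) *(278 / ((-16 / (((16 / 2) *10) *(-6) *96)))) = -7116800 / 9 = -790755.56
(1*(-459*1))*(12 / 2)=-2754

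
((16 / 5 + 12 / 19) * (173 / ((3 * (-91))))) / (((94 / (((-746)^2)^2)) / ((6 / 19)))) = -214319360313152 / 84835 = -2526308249.11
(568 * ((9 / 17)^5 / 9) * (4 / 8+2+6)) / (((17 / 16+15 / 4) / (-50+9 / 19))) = -28054206144 / 122191223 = -229.59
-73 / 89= -0.82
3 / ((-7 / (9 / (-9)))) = 3 / 7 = 0.43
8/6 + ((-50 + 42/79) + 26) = -5246/237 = -22.14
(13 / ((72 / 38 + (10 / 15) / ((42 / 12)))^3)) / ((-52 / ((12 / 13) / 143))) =-190563597 / 1070654554112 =-0.00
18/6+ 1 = 4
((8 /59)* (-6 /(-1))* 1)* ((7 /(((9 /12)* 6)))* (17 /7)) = 544 /177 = 3.07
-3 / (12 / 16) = -4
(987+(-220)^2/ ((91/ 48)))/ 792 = 268113/ 8008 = 33.48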